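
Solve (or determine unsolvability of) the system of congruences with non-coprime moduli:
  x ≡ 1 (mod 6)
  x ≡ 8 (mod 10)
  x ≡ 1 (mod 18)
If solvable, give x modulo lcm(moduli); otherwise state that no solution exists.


Moduli 6, 10, 18 are not pairwise coprime, so CRT works modulo lcm(m_i) when all pairwise compatibility conditions hold.
Pairwise compatibility: gcd(m_i, m_j) must divide a_i - a_j for every pair.
Merge one congruence at a time:
  Start: x ≡ 1 (mod 6).
  Combine with x ≡ 8 (mod 10): gcd(6, 10) = 2, and 8 - 1 = 7 is NOT divisible by 2.
    ⇒ system is inconsistent (no integer solution).

No solution (the system is inconsistent).


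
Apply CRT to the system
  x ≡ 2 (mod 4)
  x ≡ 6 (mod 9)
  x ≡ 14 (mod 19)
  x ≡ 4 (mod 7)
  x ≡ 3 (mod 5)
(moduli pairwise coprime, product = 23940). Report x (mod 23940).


Product of moduli M = 4 · 9 · 19 · 7 · 5 = 23940.
Merge one congruence at a time:
  Start: x ≡ 2 (mod 4).
  Combine with x ≡ 6 (mod 9); new modulus lcm = 36.
    Write x = 2 + 4·t and substitute into x ≡ 6 (mod 9): 4·t ≡ 6 − 2 = 4 (mod 9).
    The inverse of 4 mod 9 is 7 (since 4·7 = 28 = 3·9 + 1), so t ≡ 7·4 = 28 ≡ 1 (mod 9).
    Then x = 2 + 4·1 = 6, valid modulo lcm(4, 9) = 36: x ≡ 6 (mod 36).
  Combine with x ≡ 14 (mod 19); new modulus lcm = 684.
    Write x = 6 + 36·t and substitute into x ≡ 14 (mod 19): 36·t ≡ 14 − 6 = 8 (mod 19).
    Reduce coefficients mod 19: 17·t ≡ 8 (mod 19).
    The inverse of 17 mod 19 is 9 (since 17·9 = 153 = 8·19 + 1), so t ≡ 9·8 = 72 ≡ 15 (mod 19).
    Then x = 6 + 36·15 = 546, valid modulo lcm(36, 19) = 684: x ≡ 546 (mod 684).
  Combine with x ≡ 4 (mod 7); new modulus lcm = 4788.
    Write x = 546 + 684·t and substitute into x ≡ 4 (mod 7): 684·t ≡ 4 − 546 = -542 (mod 7).
    Reduce coefficients mod 7: 5·t ≡ 4 (mod 7).
    The inverse of 5 mod 7 is 3 (since 5·3 = 15 = 2·7 + 1), so t ≡ 3·4 = 12 ≡ 5 (mod 7).
    Then x = 546 + 684·5 = 3966, valid modulo lcm(684, 7) = 4788: x ≡ 3966 (mod 4788).
  Combine with x ≡ 3 (mod 5); new modulus lcm = 23940.
    Write x = 3966 + 4788·t and substitute into x ≡ 3 (mod 5): 4788·t ≡ 3 − 3966 = -3963 (mod 5).
    Reduce coefficients mod 5: 3·t ≡ 2 (mod 5).
    The inverse of 3 mod 5 is 2 (since 3·2 = 6 = 1·5 + 1), so t ≡ 2·2 = 4 ≡ 4 (mod 5).
    Then x = 3966 + 4788·4 = 23118, valid modulo lcm(4788, 5) = 23940: x ≡ 23118 (mod 23940).
Verify against each original: 23118 mod 4 = 2, 23118 mod 9 = 6, 23118 mod 19 = 14, 23118 mod 7 = 4, 23118 mod 5 = 3.

x ≡ 23118 (mod 23940).


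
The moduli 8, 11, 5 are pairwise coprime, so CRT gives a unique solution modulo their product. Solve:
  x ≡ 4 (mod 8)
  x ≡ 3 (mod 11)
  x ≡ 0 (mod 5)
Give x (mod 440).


Moduli 8, 11, 5 are pairwise coprime; by CRT there is a unique solution modulo M = 8 · 11 · 5 = 440.
Solve pairwise, accumulating the modulus:
  Start with x ≡ 4 (mod 8).
  Combine with x ≡ 3 (mod 11): since gcd(8, 11) = 1, we get a unique residue mod 88.
    Write x = 4 + 8·t and substitute into x ≡ 3 (mod 11): 8·t ≡ 3 − 4 = -1 (mod 11).
    Reduce coefficients mod 11: 8·t ≡ 10 (mod 11).
    The inverse of 8 mod 11 is 7 (since 8·7 = 56 = 5·11 + 1), so t ≡ 7·10 = 70 ≡ 4 (mod 11).
    Then x = 4 + 8·4 = 36, valid modulo lcm(8, 11) = 88: x ≡ 36 (mod 88).
  Combine with x ≡ 0 (mod 5): since gcd(88, 5) = 1, we get a unique residue mod 440.
    Write x = 36 + 88·t and substitute into x ≡ 0 (mod 5): 88·t ≡ 0 − 36 = -36 (mod 5).
    Reduce coefficients mod 5: 3·t ≡ 4 (mod 5).
    The inverse of 3 mod 5 is 2 (since 3·2 = 6 = 1·5 + 1), so t ≡ 2·4 = 8 ≡ 3 (mod 5).
    Then x = 36 + 88·3 = 300, valid modulo lcm(88, 5) = 440: x ≡ 300 (mod 440).
Verify: 300 mod 8 = 4 ✓, 300 mod 11 = 3 ✓, 300 mod 5 = 0 ✓.

x ≡ 300 (mod 440).


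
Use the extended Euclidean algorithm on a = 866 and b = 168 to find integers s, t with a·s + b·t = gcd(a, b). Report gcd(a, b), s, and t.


Euclidean algorithm on (866, 168) — divide until remainder is 0:
  866 = 5 · 168 + 26
  168 = 6 · 26 + 12
  26 = 2 · 12 + 2
  12 = 6 · 2 + 0
gcd(866, 168) = 2.
Track Bezout coefficients alongside the remainders: start with r₀ = 866 = a·1 + b·0 (s = 1, t = 0) and r₁ = 168 = a·0 + b·1 (s = 0, t = 1); each new remainder r_{k+1} = r_{k-1} − q_k·r_k inherits s_{k+1} = s_{k-1} − q_k·s_k, t_{k+1} = t_{k-1} − q_k·t_k, so r_k = a·s_k + b·t_k at every step:
  q = 5: r = 26, s = 1 − 5·0 = 1, t = 0 − 5·1 = -5  (check: 866·1 + 168·(-5) = 26)
  q = 6: r = 12, s = 0 − 6·1 = -6, t = 1 − 6·(-5) = 31  (check: 866·(-6) + 168·31 = 12)
  q = 2: r = 2, s = 1 − 2·(-6) = 13, t = -5 − 2·31 = -67  (check: 866·13 + 168·(-67) = 2)
The row with r = 2 (the gcd) gives the Bezout coefficients s = 13, t = -67.
Result: 866 · (13) + 168 · (-67) = 2.

gcd(866, 168) = 2; s = 13, t = -67 (check: 866·13 + 168·(-67) = 2).


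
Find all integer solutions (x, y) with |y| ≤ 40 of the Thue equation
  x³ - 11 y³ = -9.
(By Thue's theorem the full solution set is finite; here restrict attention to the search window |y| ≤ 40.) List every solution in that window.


The equation is x³ - 11y³ = -9. For fixed y, x³ = 11·y³ − 9, so a solution requires the RHS to be a perfect cube.
Strategy: iterate y from -40 to 40, compute RHS = 11·y³ − 9, and check whether it is a (positive or negative) perfect cube.
Check small values of y:
  y = 0: RHS = -9 is not a perfect cube.
  y = 1: RHS = 2 is not a perfect cube.
  y = -1: RHS = -20 is not a perfect cube.
  y = 2: RHS = 79 is not a perfect cube.
  y = -2: RHS = -97 is not a perfect cube.
  y = 3: RHS = 288 is not a perfect cube.
  y = -3: RHS = -306 is not a perfect cube.
Continuing the search up to |y| = 40 finds no solutions either.
No (x, y) in the scanned range satisfies the equation.

No integer solutions with |y| ≤ 40.


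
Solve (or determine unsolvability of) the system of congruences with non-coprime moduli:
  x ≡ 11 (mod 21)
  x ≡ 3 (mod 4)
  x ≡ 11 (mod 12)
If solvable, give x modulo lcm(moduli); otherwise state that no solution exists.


Moduli 21, 4, 12 are not pairwise coprime, so CRT works modulo lcm(m_i) when all pairwise compatibility conditions hold.
Pairwise compatibility: gcd(m_i, m_j) must divide a_i - a_j for every pair.
Merge one congruence at a time:
  Start: x ≡ 11 (mod 21).
  Combine with x ≡ 3 (mod 4): gcd(21, 4) = 1; 3 - 11 = -8, which IS divisible by 1, so compatible.
    Write x = 11 + 21·t and substitute into x ≡ 3 (mod 4): 21·t ≡ 3 − 11 = -8 (mod 4).
    Reduce coefficients mod 4: 1·t ≡ 0 (mod 4).
    So t ≡ 0 (mod 4).
    Then x = 11 + 21·0 = 11, valid modulo lcm(21, 4) = 84: x ≡ 11 (mod 84).
  Combine with x ≡ 11 (mod 12): gcd(84, 12) = 12; 11 - 11 = 0, which IS divisible by 12, so compatible.
    Write x = 11 + 84·t and substitute into x ≡ 11 (mod 12): 84·t ≡ 11 − 11 = 0 (mod 12).
    Divide the congruence (and modulus) by g = 12: 7·t ≡ 0 (mod 1).
    Modulo 1 every t works; take t = 0.
    Then x = 11 + 84·0 = 11, valid modulo lcm(84, 12) = 84: x ≡ 11 (mod 84).
Verify: 11 mod 21 = 11, 11 mod 4 = 3, 11 mod 12 = 11.

x ≡ 11 (mod 84).


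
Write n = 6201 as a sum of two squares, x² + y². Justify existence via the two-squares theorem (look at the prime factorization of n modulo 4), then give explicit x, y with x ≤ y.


Step 1: Factor n = 6201 = 3^2 · 13 · 53.
Step 2: Check the mod-4 condition on each prime factor: 3 ≡ 3 (mod 4), exponent 2 (must be even); 13 ≡ 1 (mod 4), exponent 1; 53 ≡ 1 (mod 4), exponent 1.
All primes ≡ 3 (mod 4) appear to even exponent (or don't appear), so by the two-squares theorem n IS expressible as a sum of two squares.
Step 3: Build a representation. Group n = k² · m with k = 3 and m = 13 · 53 = 689 (a product of primes ≡ 1 (mod 4)); a representation of m scales to one of n via (k·x)² + (k·y)² = k²(x² + y²). Each prime p ≡ 1 (mod 4) is itself a sum of two squares; find a² by testing p − a² for a perfect square:
  13: 13 − 1² = 12, 13 − 2² = 9 = 3² ⇒ 13 = 2² + 3².
  53: 53 − 1² = 52, 53 − 2² = 49 = 7² ⇒ 53 = 2² + 7².
  Combine using the Brahmagupta–Fibonacci identity (a² + b²)(c² + d²) = (ac − bd)² + (ad + bc)² = (ac + bd)² + (ad − bc)²:
  13 · 53 = 689: from (2² + 3²)(2² + 7²), take (2·2 − 3·7, 2·7 + 3·2) = (4 − 21, 14 + 6) = (-17, 20); dropping signs (only squares matter) gives (17, 20); check 17² + 20² = 289 + 400 = 689 ✓.
  Scale by k = 3: (3·17, 3·20) = (51, 60).
Step 4: Order so x ≤ y and verify: 51² + 60² = 2601 + 3600 = 6201 = n. ✓

n = 6201 = 51² + 60² (one valid representation with x ≤ y).


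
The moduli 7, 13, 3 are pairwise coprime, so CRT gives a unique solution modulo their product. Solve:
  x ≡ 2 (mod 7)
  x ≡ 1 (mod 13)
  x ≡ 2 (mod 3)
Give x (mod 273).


Moduli 7, 13, 3 are pairwise coprime; by CRT there is a unique solution modulo M = 7 · 13 · 3 = 273.
Solve pairwise, accumulating the modulus:
  Start with x ≡ 2 (mod 7).
  Combine with x ≡ 1 (mod 13): since gcd(7, 13) = 1, we get a unique residue mod 91.
    Write x = 2 + 7·t and substitute into x ≡ 1 (mod 13): 7·t ≡ 1 − 2 = -1 (mod 13).
    Reduce coefficients mod 13: 7·t ≡ 12 (mod 13).
    The inverse of 7 mod 13 is 2 (since 7·2 = 14 = 1·13 + 1), so t ≡ 2·12 = 24 ≡ 11 (mod 13).
    Then x = 2 + 7·11 = 79, valid modulo lcm(7, 13) = 91: x ≡ 79 (mod 91).
  Combine with x ≡ 2 (mod 3): since gcd(91, 3) = 1, we get a unique residue mod 273.
    Write x = 79 + 91·t and substitute into x ≡ 2 (mod 3): 91·t ≡ 2 − 79 = -77 (mod 3).
    Reduce coefficients mod 3: 1·t ≡ 1 (mod 3).
    So t ≡ 1 (mod 3).
    Then x = 79 + 91·1 = 170, valid modulo lcm(91, 3) = 273: x ≡ 170 (mod 273).
Verify: 170 mod 7 = 2 ✓, 170 mod 13 = 1 ✓, 170 mod 3 = 2 ✓.

x ≡ 170 (mod 273).


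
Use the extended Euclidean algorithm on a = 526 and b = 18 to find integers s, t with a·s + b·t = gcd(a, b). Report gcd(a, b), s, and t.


Euclidean algorithm on (526, 18) — divide until remainder is 0:
  526 = 29 · 18 + 4
  18 = 4 · 4 + 2
  4 = 2 · 2 + 0
gcd(526, 18) = 2.
Track Bezout coefficients alongside the remainders: start with r₀ = 526 = a·1 + b·0 (s = 1, t = 0) and r₁ = 18 = a·0 + b·1 (s = 0, t = 1); each new remainder r_{k+1} = r_{k-1} − q_k·r_k inherits s_{k+1} = s_{k-1} − q_k·s_k, t_{k+1} = t_{k-1} − q_k·t_k, so r_k = a·s_k + b·t_k at every step:
  q = 29: r = 4, s = 1 − 29·0 = 1, t = 0 − 29·1 = -29  (check: 526·1 + 18·(-29) = 4)
  q = 4: r = 2, s = 0 − 4·1 = -4, t = 1 − 4·(-29) = 117  (check: 526·(-4) + 18·117 = 2)
The row with r = 2 (the gcd) gives the Bezout coefficients s = -4, t = 117.
Result: 526 · (-4) + 18 · (117) = 2.

gcd(526, 18) = 2; s = -4, t = 117 (check: 526·(-4) + 18·117 = 2).


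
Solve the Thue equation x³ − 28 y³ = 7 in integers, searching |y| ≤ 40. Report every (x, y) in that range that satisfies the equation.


The equation is x³ - 28y³ = 7. For fixed y, x³ = 28·y³ + 7, so a solution requires the RHS to be a perfect cube.
Strategy: iterate y from -40 to 40, compute RHS = 28·y³ + 7, and check whether it is a (positive or negative) perfect cube.
Check small values of y:
  y = 0: RHS = 7 is not a perfect cube.
  y = 1: RHS = 35 is not a perfect cube.
  y = -1: RHS = -21 is not a perfect cube.
  y = 2: RHS = 231 is not a perfect cube.
  y = -2: RHS = -217 is not a perfect cube.
  y = 3: RHS = 763 is not a perfect cube.
  y = -3: RHS = -749 is not a perfect cube.
Continuing the search up to |y| = 40 finds no solutions either.
No (x, y) in the scanned range satisfies the equation.

No integer solutions with |y| ≤ 40.


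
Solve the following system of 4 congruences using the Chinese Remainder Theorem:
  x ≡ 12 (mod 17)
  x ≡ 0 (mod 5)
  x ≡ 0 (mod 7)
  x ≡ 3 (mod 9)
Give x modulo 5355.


Product of moduli M = 17 · 5 · 7 · 9 = 5355.
Merge one congruence at a time:
  Start: x ≡ 12 (mod 17).
  Combine with x ≡ 0 (mod 5); new modulus lcm = 85.
    Write x = 12 + 17·t and substitute into x ≡ 0 (mod 5): 17·t ≡ 0 − 12 = -12 (mod 5).
    Reduce coefficients mod 5: 2·t ≡ 3 (mod 5).
    The inverse of 2 mod 5 is 3 (since 2·3 = 6 = 1·5 + 1), so t ≡ 3·3 = 9 ≡ 4 (mod 5).
    Then x = 12 + 17·4 = 80, valid modulo lcm(17, 5) = 85: x ≡ 80 (mod 85).
  Combine with x ≡ 0 (mod 7); new modulus lcm = 595.
    Write x = 80 + 85·t and substitute into x ≡ 0 (mod 7): 85·t ≡ 0 − 80 = -80 (mod 7).
    Reduce coefficients mod 7: 1·t ≡ 4 (mod 7).
    So t ≡ 4 (mod 7).
    Then x = 80 + 85·4 = 420, valid modulo lcm(85, 7) = 595: x ≡ 420 (mod 595).
  Combine with x ≡ 3 (mod 9); new modulus lcm = 5355.
    Write x = 420 + 595·t and substitute into x ≡ 3 (mod 9): 595·t ≡ 3 − 420 = -417 (mod 9).
    Reduce coefficients mod 9: 1·t ≡ 6 (mod 9).
    So t ≡ 6 (mod 9).
    Then x = 420 + 595·6 = 3990, valid modulo lcm(595, 9) = 5355: x ≡ 3990 (mod 5355).
Verify against each original: 3990 mod 17 = 12, 3990 mod 5 = 0, 3990 mod 7 = 0, 3990 mod 9 = 3.

x ≡ 3990 (mod 5355).


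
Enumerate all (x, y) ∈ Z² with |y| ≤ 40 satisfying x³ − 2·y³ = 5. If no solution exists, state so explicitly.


The equation is x³ - 2y³ = 5. For fixed y, x³ = 2·y³ + 5, so a solution requires the RHS to be a perfect cube.
Strategy: iterate y from -40 to 40, compute RHS = 2·y³ + 5, and check whether it is a (positive or negative) perfect cube.
Check small values of y:
  y = 0: RHS = 5 is not a perfect cube.
  y = 1: RHS = 7 is not a perfect cube.
  y = -1: RHS = 3 is not a perfect cube.
  y = 2: RHS = 21 is not a perfect cube.
  y = -2: RHS = -11 is not a perfect cube.
  y = 3: RHS = 59 is not a perfect cube.
  y = -3: RHS = -49 is not a perfect cube.
Continuing the search up to |y| = 40 finds no solutions either.
No (x, y) in the scanned range satisfies the equation.

No integer solutions with |y| ≤ 40.


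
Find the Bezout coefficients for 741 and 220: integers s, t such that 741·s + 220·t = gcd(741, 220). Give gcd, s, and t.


Euclidean algorithm on (741, 220) — divide until remainder is 0:
  741 = 3 · 220 + 81
  220 = 2 · 81 + 58
  81 = 1 · 58 + 23
  58 = 2 · 23 + 12
  23 = 1 · 12 + 11
  12 = 1 · 11 + 1
  11 = 11 · 1 + 0
gcd(741, 220) = 1.
Track Bezout coefficients alongside the remainders: start with r₀ = 741 = a·1 + b·0 (s = 1, t = 0) and r₁ = 220 = a·0 + b·1 (s = 0, t = 1); each new remainder r_{k+1} = r_{k-1} − q_k·r_k inherits s_{k+1} = s_{k-1} − q_k·s_k, t_{k+1} = t_{k-1} − q_k·t_k, so r_k = a·s_k + b·t_k at every step:
  q = 3: r = 81, s = 1 − 3·0 = 1, t = 0 − 3·1 = -3  (check: 741·1 + 220·(-3) = 81)
  q = 2: r = 58, s = 0 − 2·1 = -2, t = 1 − 2·(-3) = 7  (check: 741·(-2) + 220·7 = 58)
  q = 1: r = 23, s = 1 − 1·(-2) = 3, t = -3 − 1·7 = -10  (check: 741·3 + 220·(-10) = 23)
  q = 2: r = 12, s = -2 − 2·3 = -8, t = 7 − 2·(-10) = 27  (check: 741·(-8) + 220·27 = 12)
  q = 1: r = 11, s = 3 − 1·(-8) = 11, t = -10 − 1·27 = -37  (check: 741·11 + 220·(-37) = 11)
  q = 1: r = 1, s = -8 − 1·11 = -19, t = 27 − 1·(-37) = 64  (check: 741·(-19) + 220·64 = 1)
The row with r = 1 (the gcd) gives the Bezout coefficients s = -19, t = 64.
Result: 741 · (-19) + 220 · (64) = 1.

gcd(741, 220) = 1; s = -19, t = 64 (check: 741·(-19) + 220·64 = 1).


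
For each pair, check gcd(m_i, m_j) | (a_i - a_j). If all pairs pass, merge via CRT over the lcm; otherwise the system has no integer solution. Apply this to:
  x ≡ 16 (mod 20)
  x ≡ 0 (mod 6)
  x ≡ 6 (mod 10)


Moduli 20, 6, 10 are not pairwise coprime, so CRT works modulo lcm(m_i) when all pairwise compatibility conditions hold.
Pairwise compatibility: gcd(m_i, m_j) must divide a_i - a_j for every pair.
Merge one congruence at a time:
  Start: x ≡ 16 (mod 20).
  Combine with x ≡ 0 (mod 6): gcd(20, 6) = 2; 0 - 16 = -16, which IS divisible by 2, so compatible.
    Write x = 16 + 20·t and substitute into x ≡ 0 (mod 6): 20·t ≡ 0 − 16 = -16 (mod 6).
    Divide the congruence (and modulus) by g = 2: 10·t ≡ -8 (mod 3).
    Reduce coefficients mod 3: 1·t ≡ 1 (mod 3).
    So t ≡ 1 (mod 3).
    Then x = 16 + 20·1 = 36, valid modulo lcm(20, 6) = 60: x ≡ 36 (mod 60).
  Combine with x ≡ 6 (mod 10): gcd(60, 10) = 10; 6 - 36 = -30, which IS divisible by 10, so compatible.
    Write x = 36 + 60·t and substitute into x ≡ 6 (mod 10): 60·t ≡ 6 − 36 = -30 (mod 10).
    Divide the congruence (and modulus) by g = 10: 6·t ≡ -3 (mod 1).
    Modulo 1 every t works; take t = 0.
    Then x = 36 + 60·0 = 36, valid modulo lcm(60, 10) = 60: x ≡ 36 (mod 60).
Verify: 36 mod 20 = 16, 36 mod 6 = 0, 36 mod 10 = 6.

x ≡ 36 (mod 60).


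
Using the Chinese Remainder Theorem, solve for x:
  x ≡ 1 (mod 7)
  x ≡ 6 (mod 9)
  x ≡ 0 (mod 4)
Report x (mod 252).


Moduli 7, 9, 4 are pairwise coprime; by CRT there is a unique solution modulo M = 7 · 9 · 4 = 252.
Solve pairwise, accumulating the modulus:
  Start with x ≡ 1 (mod 7).
  Combine with x ≡ 6 (mod 9): since gcd(7, 9) = 1, we get a unique residue mod 63.
    Write x = 1 + 7·t and substitute into x ≡ 6 (mod 9): 7·t ≡ 6 − 1 = 5 (mod 9).
    The inverse of 7 mod 9 is 4 (since 7·4 = 28 = 3·9 + 1), so t ≡ 4·5 = 20 ≡ 2 (mod 9).
    Then x = 1 + 7·2 = 15, valid modulo lcm(7, 9) = 63: x ≡ 15 (mod 63).
  Combine with x ≡ 0 (mod 4): since gcd(63, 4) = 1, we get a unique residue mod 252.
    Write x = 15 + 63·t and substitute into x ≡ 0 (mod 4): 63·t ≡ 0 − 15 = -15 (mod 4).
    Reduce coefficients mod 4: 3·t ≡ 1 (mod 4).
    The inverse of 3 mod 4 is 3 (since 3·3 = 9 = 2·4 + 1), so t ≡ 3·1 = 3 ≡ 3 (mod 4).
    Then x = 15 + 63·3 = 204, valid modulo lcm(63, 4) = 252: x ≡ 204 (mod 252).
Verify: 204 mod 7 = 1 ✓, 204 mod 9 = 6 ✓, 204 mod 4 = 0 ✓.

x ≡ 204 (mod 252).


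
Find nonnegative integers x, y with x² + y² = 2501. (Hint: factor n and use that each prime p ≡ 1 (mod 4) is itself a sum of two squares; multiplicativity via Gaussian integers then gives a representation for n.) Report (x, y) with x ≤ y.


Step 1: Factor n = 2501 = 41 · 61.
Step 2: Check the mod-4 condition on each prime factor: 41 ≡ 1 (mod 4), exponent 1; 61 ≡ 1 (mod 4), exponent 1.
All primes ≡ 3 (mod 4) appear to even exponent (or don't appear), so by the two-squares theorem n IS expressible as a sum of two squares.
Step 3: Build a representation. Here n = 41 · 61 is a product of primes ≡ 1 (mod 4). Each prime p ≡ 1 (mod 4) is itself a sum of two squares; find a² by testing p − a² for a perfect square:
  41: 41 − 1² = 40, 41 − 2² = 37, 41 − 3² = 32, 41 − 4² = 25 = 5² ⇒ 41 = 4² + 5².
  61: 61 − 1² = 60, 61 − 2² = 57, 61 − 3² = 52, 61 − 4² = 45, 61 − 5² = 36 = 6² ⇒ 61 = 5² + 6².
  Combine using the Brahmagupta–Fibonacci identity (a² + b²)(c² + d²) = (ac − bd)² + (ad + bc)² = (ac + bd)² + (ad − bc)²:
  41 · 61 = 2501: from (4² + 5²)(5² + 6²), take (4·5 − 5·6, 4·6 + 5·5) = (20 − 30, 24 + 25) = (-10, 49); dropping signs (only squares matter) gives (10, 49); check 10² + 49² = 100 + 2401 = 2501 ✓.
Step 4: Order so x ≤ y and verify: 10² + 49² = 100 + 2401 = 2501 = n. ✓

n = 2501 = 10² + 49² (one valid representation with x ≤ y).


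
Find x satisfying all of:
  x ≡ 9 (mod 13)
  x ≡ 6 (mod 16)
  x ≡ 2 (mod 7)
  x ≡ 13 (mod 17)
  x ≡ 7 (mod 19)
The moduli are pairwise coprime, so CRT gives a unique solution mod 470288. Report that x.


Product of moduli M = 13 · 16 · 7 · 17 · 19 = 470288.
Merge one congruence at a time:
  Start: x ≡ 9 (mod 13).
  Combine with x ≡ 6 (mod 16); new modulus lcm = 208.
    Write x = 9 + 13·t and substitute into x ≡ 6 (mod 16): 13·t ≡ 6 − 9 = -3 (mod 16).
    Reduce coefficients mod 16: 13·t ≡ 13 (mod 16).
    The inverse of 13 mod 16 is 5 (since 13·5 = 65 = 4·16 + 1), so t ≡ 5·13 = 65 ≡ 1 (mod 16).
    Then x = 9 + 13·1 = 22, valid modulo lcm(13, 16) = 208: x ≡ 22 (mod 208).
  Combine with x ≡ 2 (mod 7); new modulus lcm = 1456.
    Write x = 22 + 208·t and substitute into x ≡ 2 (mod 7): 208·t ≡ 2 − 22 = -20 (mod 7).
    Reduce coefficients mod 7: 5·t ≡ 1 (mod 7).
    The inverse of 5 mod 7 is 3 (since 5·3 = 15 = 2·7 + 1), so t ≡ 3·1 = 3 ≡ 3 (mod 7).
    Then x = 22 + 208·3 = 646, valid modulo lcm(208, 7) = 1456: x ≡ 646 (mod 1456).
  Combine with x ≡ 13 (mod 17); new modulus lcm = 24752.
    Write x = 646 + 1456·t and substitute into x ≡ 13 (mod 17): 1456·t ≡ 13 − 646 = -633 (mod 17).
    Reduce coefficients mod 17: 11·t ≡ 13 (mod 17).
    The inverse of 11 mod 17 is 14 (since 11·14 = 154 = 9·17 + 1), so t ≡ 14·13 = 182 ≡ 12 (mod 17).
    Then x = 646 + 1456·12 = 18118, valid modulo lcm(1456, 17) = 24752: x ≡ 18118 (mod 24752).
  Combine with x ≡ 7 (mod 19); new modulus lcm = 470288.
    Write x = 18118 + 24752·t and substitute into x ≡ 7 (mod 19): 24752·t ≡ 7 − 18118 = -18111 (mod 19).
    Reduce coefficients mod 19: 14·t ≡ 15 (mod 19).
    The inverse of 14 mod 19 is 15 (since 14·15 = 210 = 11·19 + 1), so t ≡ 15·15 = 225 ≡ 16 (mod 19).
    Then x = 18118 + 24752·16 = 414150, valid modulo lcm(24752, 19) = 470288: x ≡ 414150 (mod 470288).
Verify against each original: 414150 mod 13 = 9, 414150 mod 16 = 6, 414150 mod 7 = 2, 414150 mod 17 = 13, 414150 mod 19 = 7.

x ≡ 414150 (mod 470288).


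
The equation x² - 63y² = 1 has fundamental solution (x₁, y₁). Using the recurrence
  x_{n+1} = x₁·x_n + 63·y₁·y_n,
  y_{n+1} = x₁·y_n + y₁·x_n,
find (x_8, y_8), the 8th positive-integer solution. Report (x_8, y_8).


Step 1: Find the fundamental solution (x₁, y₁) of x² - 63y² = 1.
  Expand √63 as a continued fraction. a₀ = ⌊√63⌋ = 7; iterate m_{k+1} = d_k·a_k − m_k, d_{k+1} = (63 − m_{k+1}²)/d_k, a_{k+1} = ⌊(a₀ + m_{k+1})/d_{k+1}⌋ (starting m₀ = 0, d₀ = 1), with convergents p_k = a_k·p_{k-1} + p_{k-2}, q_k = a_k·q_{k-1} + q_{k-2} (p₋₁ = 1, q₋₁ = 0):
  k = 0: a₀ = 7; p₀/q₀ = 7/1; p₀² − 63·q₀² = 49 − 63 = -14.
  k = 1: m = 7, d = 14, a = ⌊(7 + 7)/14⌋ = 1; p/q = (1·7 + 1)/(1·1 + 0) = 8/1; p² − 63·q² = 64 − 63 = 1.
  The first convergent with p² − 63·q² = 1 gives the fundamental solution (x₁, y₁) = (8, 1).
Step 2: Apply the recurrence (x_{n+1}, y_{n+1}) = (x₁x_n + 63y₁y_n, x₁y_n + y₁x_n) repeatedly.
  From (x_1, y_1) = (8, 1): x_2 = 8·8 + 63·1·1 = 127; y_2 = 8·1 + 1·8 = 16.
  From (x_2, y_2) = (127, 16): x_3 = 8·127 + 63·1·16 = 2024; y_3 = 8·16 + 1·127 = 255.
  From (x_3, y_3) = (2024, 255): x_4 = 8·2024 + 63·1·255 = 32257; y_4 = 8·255 + 1·2024 = 4064.
  From (x_4, y_4) = (32257, 4064): x_5 = 8·32257 + 63·1·4064 = 514088; y_5 = 8·4064 + 1·32257 = 64769.
  From (x_5, y_5) = (514088, 64769): x_6 = 8·514088 + 63·1·64769 = 8193151; y_6 = 8·64769 + 1·514088 = 1032240.
  From (x_6, y_6) = (8193151, 1032240): x_7 = 8·8193151 + 63·1·1032240 = 130576328; y_7 = 8·1032240 + 1·8193151 = 16451071.
  From (x_7, y_7) = (130576328, 16451071): x_8 = 8·130576328 + 63·1·16451071 = 2081028097; y_8 = 8·16451071 + 1·130576328 = 262184896.
Step 3: Verify x_8² - 63·y_8² = 4330677940503441409 - 4330677940503441408 = 1 (should be 1). ✓

(x_1, y_1) = (8, 1); (x_8, y_8) = (2081028097, 262184896).


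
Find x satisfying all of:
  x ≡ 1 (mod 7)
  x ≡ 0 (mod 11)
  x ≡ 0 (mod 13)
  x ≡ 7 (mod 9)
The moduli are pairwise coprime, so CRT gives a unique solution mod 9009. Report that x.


Product of moduli M = 7 · 11 · 13 · 9 = 9009.
Merge one congruence at a time:
  Start: x ≡ 1 (mod 7).
  Combine with x ≡ 0 (mod 11); new modulus lcm = 77.
    Write x = 1 + 7·t and substitute into x ≡ 0 (mod 11): 7·t ≡ 0 − 1 = -1 (mod 11).
    Reduce coefficients mod 11: 7·t ≡ 10 (mod 11).
    The inverse of 7 mod 11 is 8 (since 7·8 = 56 = 5·11 + 1), so t ≡ 8·10 = 80 ≡ 3 (mod 11).
    Then x = 1 + 7·3 = 22, valid modulo lcm(7, 11) = 77: x ≡ 22 (mod 77).
  Combine with x ≡ 0 (mod 13); new modulus lcm = 1001.
    Write x = 22 + 77·t and substitute into x ≡ 0 (mod 13): 77·t ≡ 0 − 22 = -22 (mod 13).
    Reduce coefficients mod 13: 12·t ≡ 4 (mod 13).
    The inverse of 12 mod 13 is 12 (since 12·12 = 144 = 11·13 + 1), so t ≡ 12·4 = 48 ≡ 9 (mod 13).
    Then x = 22 + 77·9 = 715, valid modulo lcm(77, 13) = 1001: x ≡ 715 (mod 1001).
  Combine with x ≡ 7 (mod 9); new modulus lcm = 9009.
    Write x = 715 + 1001·t and substitute into x ≡ 7 (mod 9): 1001·t ≡ 7 − 715 = -708 (mod 9).
    Reduce coefficients mod 9: 2·t ≡ 3 (mod 9).
    The inverse of 2 mod 9 is 5 (since 2·5 = 10 = 1·9 + 1), so t ≡ 5·3 = 15 ≡ 6 (mod 9).
    Then x = 715 + 1001·6 = 6721, valid modulo lcm(1001, 9) = 9009: x ≡ 6721 (mod 9009).
Verify against each original: 6721 mod 7 = 1, 6721 mod 11 = 0, 6721 mod 13 = 0, 6721 mod 9 = 7.

x ≡ 6721 (mod 9009).


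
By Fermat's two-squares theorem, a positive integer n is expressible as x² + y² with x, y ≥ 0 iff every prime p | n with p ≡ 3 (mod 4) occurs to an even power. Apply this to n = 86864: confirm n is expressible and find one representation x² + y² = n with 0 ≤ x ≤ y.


Step 1: Factor n = 86864 = 2^4 · 61 · 89.
Step 2: Check the mod-4 condition on each prime factor: 2 = 2 (special); 61 ≡ 1 (mod 4), exponent 1; 89 ≡ 1 (mod 4), exponent 1.
All primes ≡ 3 (mod 4) appear to even exponent (or don't appear), so by the two-squares theorem n IS expressible as a sum of two squares.
Step 3: Build a representation. Group n = k² · m with k = 4 and m = 61 · 89 = 5429 (a product of primes ≡ 1 (mod 4)); a representation of m scales to one of n via (k·x)² + (k·y)² = k²(x² + y²). Each prime p ≡ 1 (mod 4) is itself a sum of two squares; find a² by testing p − a² for a perfect square:
  61: 61 − 1² = 60, 61 − 2² = 57, 61 − 3² = 52, 61 − 4² = 45, 61 − 5² = 36 = 6² ⇒ 61 = 5² + 6².
  89: 89 − 1² = 88, 89 − 2² = 85, 89 − 3² = 80, 89 − 4² = 73, 89 − 5² = 64 = 8² ⇒ 89 = 5² + 8².
  Combine using the Brahmagupta–Fibonacci identity (a² + b²)(c² + d²) = (ac − bd)² + (ad + bc)² = (ac + bd)² + (ad − bc)²:
  61 · 89 = 5429: from (5² + 6²)(5² + 8²), take (5·5 − 6·8, 5·8 + 6·5) = (25 − 48, 40 + 30) = (-23, 70); dropping signs (only squares matter) gives (23, 70); check 23² + 70² = 529 + 4900 = 5429 ✓.
  Scale by k = 4: (4·23, 4·70) = (92, 280).
Step 4: Order so x ≤ y and verify: 92² + 280² = 8464 + 78400 = 86864 = n. ✓

n = 86864 = 92² + 280² (one valid representation with x ≤ y).


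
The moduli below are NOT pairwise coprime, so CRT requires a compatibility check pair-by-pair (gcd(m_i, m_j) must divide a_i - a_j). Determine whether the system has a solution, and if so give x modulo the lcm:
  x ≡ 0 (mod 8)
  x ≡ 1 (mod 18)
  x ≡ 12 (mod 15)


Moduli 8, 18, 15 are not pairwise coprime, so CRT works modulo lcm(m_i) when all pairwise compatibility conditions hold.
Pairwise compatibility: gcd(m_i, m_j) must divide a_i - a_j for every pair.
Merge one congruence at a time:
  Start: x ≡ 0 (mod 8).
  Combine with x ≡ 1 (mod 18): gcd(8, 18) = 2, and 1 - 0 = 1 is NOT divisible by 2.
    ⇒ system is inconsistent (no integer solution).

No solution (the system is inconsistent).


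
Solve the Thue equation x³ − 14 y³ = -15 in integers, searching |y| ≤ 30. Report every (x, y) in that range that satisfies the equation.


The equation is x³ - 14y³ = -15. For fixed y, x³ = 14·y³ − 15, so a solution requires the RHS to be a perfect cube.
Strategy: iterate y from -30 to 30, compute RHS = 14·y³ − 15, and check whether it is a (positive or negative) perfect cube.
Check small values of y:
  y = 0: RHS = -15 is not a perfect cube.
  y = 1: RHS = -1 = (-1)³ ⇒ x = -1 works.
  y = -1: RHS = -29 is not a perfect cube.
  y = 2: RHS = 97 is not a perfect cube.
  y = -2: RHS = -127 is not a perfect cube.
  y = 3: RHS = 363 is not a perfect cube.
  y = -3: RHS = -393 is not a perfect cube.
Continuing the search up to |y| = 30 finds no further solutions beyond those listed.
Collected solutions: (-1, 1).

Solutions (with |y| ≤ 30): (-1, 1).


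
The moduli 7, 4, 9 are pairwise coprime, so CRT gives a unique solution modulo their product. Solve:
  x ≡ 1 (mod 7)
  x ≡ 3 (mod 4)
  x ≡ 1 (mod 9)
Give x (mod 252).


Moduli 7, 4, 9 are pairwise coprime; by CRT there is a unique solution modulo M = 7 · 4 · 9 = 252.
Solve pairwise, accumulating the modulus:
  Start with x ≡ 1 (mod 7).
  Combine with x ≡ 3 (mod 4): since gcd(7, 4) = 1, we get a unique residue mod 28.
    Write x = 1 + 7·t and substitute into x ≡ 3 (mod 4): 7·t ≡ 3 − 1 = 2 (mod 4).
    Reduce coefficients mod 4: 3·t ≡ 2 (mod 4).
    The inverse of 3 mod 4 is 3 (since 3·3 = 9 = 2·4 + 1), so t ≡ 3·2 = 6 ≡ 2 (mod 4).
    Then x = 1 + 7·2 = 15, valid modulo lcm(7, 4) = 28: x ≡ 15 (mod 28).
  Combine with x ≡ 1 (mod 9): since gcd(28, 9) = 1, we get a unique residue mod 252.
    Write x = 15 + 28·t and substitute into x ≡ 1 (mod 9): 28·t ≡ 1 − 15 = -14 (mod 9).
    Reduce coefficients mod 9: 1·t ≡ 4 (mod 9).
    So t ≡ 4 (mod 9).
    Then x = 15 + 28·4 = 127, valid modulo lcm(28, 9) = 252: x ≡ 127 (mod 252).
Verify: 127 mod 7 = 1 ✓, 127 mod 4 = 3 ✓, 127 mod 9 = 1 ✓.

x ≡ 127 (mod 252).


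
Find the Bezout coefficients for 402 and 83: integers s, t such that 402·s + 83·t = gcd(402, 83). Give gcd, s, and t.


Euclidean algorithm on (402, 83) — divide until remainder is 0:
  402 = 4 · 83 + 70
  83 = 1 · 70 + 13
  70 = 5 · 13 + 5
  13 = 2 · 5 + 3
  5 = 1 · 3 + 2
  3 = 1 · 2 + 1
  2 = 2 · 1 + 0
gcd(402, 83) = 1.
Track Bezout coefficients alongside the remainders: start with r₀ = 402 = a·1 + b·0 (s = 1, t = 0) and r₁ = 83 = a·0 + b·1 (s = 0, t = 1); each new remainder r_{k+1} = r_{k-1} − q_k·r_k inherits s_{k+1} = s_{k-1} − q_k·s_k, t_{k+1} = t_{k-1} − q_k·t_k, so r_k = a·s_k + b·t_k at every step:
  q = 4: r = 70, s = 1 − 4·0 = 1, t = 0 − 4·1 = -4  (check: 402·1 + 83·(-4) = 70)
  q = 1: r = 13, s = 0 − 1·1 = -1, t = 1 − 1·(-4) = 5  (check: 402·(-1) + 83·5 = 13)
  q = 5: r = 5, s = 1 − 5·(-1) = 6, t = -4 − 5·5 = -29  (check: 402·6 + 83·(-29) = 5)
  q = 2: r = 3, s = -1 − 2·6 = -13, t = 5 − 2·(-29) = 63  (check: 402·(-13) + 83·63 = 3)
  q = 1: r = 2, s = 6 − 1·(-13) = 19, t = -29 − 1·63 = -92  (check: 402·19 + 83·(-92) = 2)
  q = 1: r = 1, s = -13 − 1·19 = -32, t = 63 − 1·(-92) = 155  (check: 402·(-32) + 83·155 = 1)
The row with r = 1 (the gcd) gives the Bezout coefficients s = -32, t = 155.
Result: 402 · (-32) + 83 · (155) = 1.

gcd(402, 83) = 1; s = -32, t = 155 (check: 402·(-32) + 83·155 = 1).


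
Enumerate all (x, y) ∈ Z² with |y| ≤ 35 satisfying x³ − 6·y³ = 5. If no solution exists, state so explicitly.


The equation is x³ - 6y³ = 5. For fixed y, x³ = 6·y³ + 5, so a solution requires the RHS to be a perfect cube.
Strategy: iterate y from -35 to 35, compute RHS = 6·y³ + 5, and check whether it is a (positive or negative) perfect cube.
Check small values of y:
  y = 0: RHS = 5 is not a perfect cube.
  y = 1: RHS = 11 is not a perfect cube.
  y = -1: RHS = -1 = (-1)³ ⇒ x = -1 works.
  y = 2: RHS = 53 is not a perfect cube.
  y = -2: RHS = -43 is not a perfect cube.
  y = 3: RHS = 167 is not a perfect cube.
  y = -3: RHS = -157 is not a perfect cube.
Continuing the search up to |y| = 35 finds no further solutions beyond those listed.
Collected solutions: (-1, -1).

Solutions (with |y| ≤ 35): (-1, -1).


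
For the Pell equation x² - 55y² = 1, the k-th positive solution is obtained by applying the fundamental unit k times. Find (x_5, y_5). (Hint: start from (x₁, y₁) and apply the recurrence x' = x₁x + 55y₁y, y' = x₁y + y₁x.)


Step 1: Find the fundamental solution (x₁, y₁) of x² - 55y² = 1.
  Expand √55 as a continued fraction. a₀ = ⌊√55⌋ = 7; iterate m_{k+1} = d_k·a_k − m_k, d_{k+1} = (55 − m_{k+1}²)/d_k, a_{k+1} = ⌊(a₀ + m_{k+1})/d_{k+1}⌋ (starting m₀ = 0, d₀ = 1), with convergents p_k = a_k·p_{k-1} + p_{k-2}, q_k = a_k·q_{k-1} + q_{k-2} (p₋₁ = 1, q₋₁ = 0):
  k = 0: a₀ = 7; p₀/q₀ = 7/1; p₀² − 55·q₀² = 49 − 55 = -6.
  k = 1: m = 7, d = 6, a = ⌊(7 + 7)/6⌋ = 2; p/q = (2·7 + 1)/(2·1 + 0) = 15/2; p² − 55·q² = 225 − 220 = 5.
  k = 2: m = 5, d = 5, a = ⌊(7 + 5)/5⌋ = 2; p/q = (2·15 + 7)/(2·2 + 1) = 37/5; p² − 55·q² = 1369 − 1375 = -6.
  k = 3: m = 5, d = 6, a = ⌊(7 + 5)/6⌋ = 2; p/q = (2·37 + 15)/(2·5 + 2) = 89/12; p² − 55·q² = 7921 − 7920 = 1.
  The first convergent with p² − 55·q² = 1 gives the fundamental solution (x₁, y₁) = (89, 12).
Step 2: Apply the recurrence (x_{n+1}, y_{n+1}) = (x₁x_n + 55y₁y_n, x₁y_n + y₁x_n) repeatedly.
  From (x_1, y_1) = (89, 12): x_2 = 89·89 + 55·12·12 = 15841; y_2 = 89·12 + 12·89 = 2136.
  From (x_2, y_2) = (15841, 2136): x_3 = 89·15841 + 55·12·2136 = 2819609; y_3 = 89·2136 + 12·15841 = 380196.
  From (x_3, y_3) = (2819609, 380196): x_4 = 89·2819609 + 55·12·380196 = 501874561; y_4 = 89·380196 + 12·2819609 = 67672752.
  From (x_4, y_4) = (501874561, 67672752): x_5 = 89·501874561 + 55·12·67672752 = 89330852249; y_5 = 89·67672752 + 12·501874561 = 12045369660.
Step 3: Verify x_5² - 55·y_5² = 7980001163532668358001 - 7980001163532668358000 = 1 (should be 1). ✓

(x_1, y_1) = (89, 12); (x_5, y_5) = (89330852249, 12045369660).


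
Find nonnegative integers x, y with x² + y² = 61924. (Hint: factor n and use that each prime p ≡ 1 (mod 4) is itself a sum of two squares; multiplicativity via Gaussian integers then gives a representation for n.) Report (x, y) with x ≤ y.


Step 1: Factor n = 61924 = 2^2 · 113 · 137.
Step 2: Check the mod-4 condition on each prime factor: 2 = 2 (special); 113 ≡ 1 (mod 4), exponent 1; 137 ≡ 1 (mod 4), exponent 1.
All primes ≡ 3 (mod 4) appear to even exponent (or don't appear), so by the two-squares theorem n IS expressible as a sum of two squares.
Step 3: Build a representation. Group n = k² · m with k = 2 and m = 113 · 137 = 15481 (a product of primes ≡ 1 (mod 4)); a representation of m scales to one of n via (k·x)² + (k·y)² = k²(x² + y²). Each prime p ≡ 1 (mod 4) is itself a sum of two squares; find a² by testing p − a² for a perfect square:
  113: 113 − 1² = 112, 113 − 2² = 109, 113 − 3² = 104, 113 − 4² = 97, 113 − 5² = 88, 113 − 6² = 77, 113 − 7² = 64 = 8² ⇒ 113 = 7² + 8².
  137: 137 − 1² = 136, 137 − 2² = 133, 137 − 3² = 128, 137 − 4² = 121 = 11² ⇒ 137 = 4² + 11².
  Combine using the Brahmagupta–Fibonacci identity (a² + b²)(c² + d²) = (ac − bd)² + (ad + bc)² = (ac + bd)² + (ad − bc)²:
  113 · 137 = 15481: from (7² + 8²)(4² + 11²), take (7·4 − 8·11, 7·11 + 8·4) = (28 − 88, 77 + 32) = (-60, 109); dropping signs (only squares matter) gives (60, 109); check 60² + 109² = 3600 + 11881 = 15481 ✓.
  Scale by k = 2: (2·60, 2·109) = (120, 218).
Step 4: Order so x ≤ y and verify: 120² + 218² = 14400 + 47524 = 61924 = n. ✓

n = 61924 = 120² + 218² (one valid representation with x ≤ y).


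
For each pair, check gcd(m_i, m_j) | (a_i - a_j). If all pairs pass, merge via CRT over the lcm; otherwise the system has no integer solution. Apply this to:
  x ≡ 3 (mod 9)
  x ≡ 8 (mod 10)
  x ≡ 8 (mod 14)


Moduli 9, 10, 14 are not pairwise coprime, so CRT works modulo lcm(m_i) when all pairwise compatibility conditions hold.
Pairwise compatibility: gcd(m_i, m_j) must divide a_i - a_j for every pair.
Merge one congruence at a time:
  Start: x ≡ 3 (mod 9).
  Combine with x ≡ 8 (mod 10): gcd(9, 10) = 1; 8 - 3 = 5, which IS divisible by 1, so compatible.
    Write x = 3 + 9·t and substitute into x ≡ 8 (mod 10): 9·t ≡ 8 − 3 = 5 (mod 10).
    The inverse of 9 mod 10 is 9 (since 9·9 = 81 = 8·10 + 1), so t ≡ 9·5 = 45 ≡ 5 (mod 10).
    Then x = 3 + 9·5 = 48, valid modulo lcm(9, 10) = 90: x ≡ 48 (mod 90).
  Combine with x ≡ 8 (mod 14): gcd(90, 14) = 2; 8 - 48 = -40, which IS divisible by 2, so compatible.
    Write x = 48 + 90·t and substitute into x ≡ 8 (mod 14): 90·t ≡ 8 − 48 = -40 (mod 14).
    Divide the congruence (and modulus) by g = 2: 45·t ≡ -20 (mod 7).
    Reduce coefficients mod 7: 3·t ≡ 1 (mod 7).
    The inverse of 3 mod 7 is 5 (since 3·5 = 15 = 2·7 + 1), so t ≡ 5·1 = 5 ≡ 5 (mod 7).
    Then x = 48 + 90·5 = 498, valid modulo lcm(90, 14) = 630: x ≡ 498 (mod 630).
Verify: 498 mod 9 = 3, 498 mod 10 = 8, 498 mod 14 = 8.

x ≡ 498 (mod 630).


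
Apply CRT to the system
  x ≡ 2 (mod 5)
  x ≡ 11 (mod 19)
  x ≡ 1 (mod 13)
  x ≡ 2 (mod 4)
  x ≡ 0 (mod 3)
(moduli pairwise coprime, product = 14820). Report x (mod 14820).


Product of moduli M = 5 · 19 · 13 · 4 · 3 = 14820.
Merge one congruence at a time:
  Start: x ≡ 2 (mod 5).
  Combine with x ≡ 11 (mod 19); new modulus lcm = 95.
    Write x = 2 + 5·t and substitute into x ≡ 11 (mod 19): 5·t ≡ 11 − 2 = 9 (mod 19).
    The inverse of 5 mod 19 is 4 (since 5·4 = 20 = 1·19 + 1), so t ≡ 4·9 = 36 ≡ 17 (mod 19).
    Then x = 2 + 5·17 = 87, valid modulo lcm(5, 19) = 95: x ≡ 87 (mod 95).
  Combine with x ≡ 1 (mod 13); new modulus lcm = 1235.
    Write x = 87 + 95·t and substitute into x ≡ 1 (mod 13): 95·t ≡ 1 − 87 = -86 (mod 13).
    Reduce coefficients mod 13: 4·t ≡ 5 (mod 13).
    The inverse of 4 mod 13 is 10 (since 4·10 = 40 = 3·13 + 1), so t ≡ 10·5 = 50 ≡ 11 (mod 13).
    Then x = 87 + 95·11 = 1132, valid modulo lcm(95, 13) = 1235: x ≡ 1132 (mod 1235).
  Combine with x ≡ 2 (mod 4); new modulus lcm = 4940.
    Write x = 1132 + 1235·t and substitute into x ≡ 2 (mod 4): 1235·t ≡ 2 − 1132 = -1130 (mod 4).
    Reduce coefficients mod 4: 3·t ≡ 2 (mod 4).
    The inverse of 3 mod 4 is 3 (since 3·3 = 9 = 2·4 + 1), so t ≡ 3·2 = 6 ≡ 2 (mod 4).
    Then x = 1132 + 1235·2 = 3602, valid modulo lcm(1235, 4) = 4940: x ≡ 3602 (mod 4940).
  Combine with x ≡ 0 (mod 3); new modulus lcm = 14820.
    Write x = 3602 + 4940·t and substitute into x ≡ 0 (mod 3): 4940·t ≡ 0 − 3602 = -3602 (mod 3).
    Reduce coefficients mod 3: 2·t ≡ 1 (mod 3).
    The inverse of 2 mod 3 is 2 (since 2·2 = 4 = 1·3 + 1), so t ≡ 2·1 = 2 ≡ 2 (mod 3).
    Then x = 3602 + 4940·2 = 13482, valid modulo lcm(4940, 3) = 14820: x ≡ 13482 (mod 14820).
Verify against each original: 13482 mod 5 = 2, 13482 mod 19 = 11, 13482 mod 13 = 1, 13482 mod 4 = 2, 13482 mod 3 = 0.

x ≡ 13482 (mod 14820).


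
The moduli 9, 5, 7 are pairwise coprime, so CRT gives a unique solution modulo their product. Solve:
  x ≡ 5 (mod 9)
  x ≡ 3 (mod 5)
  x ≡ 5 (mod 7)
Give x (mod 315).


Moduli 9, 5, 7 are pairwise coprime; by CRT there is a unique solution modulo M = 9 · 5 · 7 = 315.
Solve pairwise, accumulating the modulus:
  Start with x ≡ 5 (mod 9).
  Combine with x ≡ 3 (mod 5): since gcd(9, 5) = 1, we get a unique residue mod 45.
    Write x = 5 + 9·t and substitute into x ≡ 3 (mod 5): 9·t ≡ 3 − 5 = -2 (mod 5).
    Reduce coefficients mod 5: 4·t ≡ 3 (mod 5).
    The inverse of 4 mod 5 is 4 (since 4·4 = 16 = 3·5 + 1), so t ≡ 4·3 = 12 ≡ 2 (mod 5).
    Then x = 5 + 9·2 = 23, valid modulo lcm(9, 5) = 45: x ≡ 23 (mod 45).
  Combine with x ≡ 5 (mod 7): since gcd(45, 7) = 1, we get a unique residue mod 315.
    Write x = 23 + 45·t and substitute into x ≡ 5 (mod 7): 45·t ≡ 5 − 23 = -18 (mod 7).
    Reduce coefficients mod 7: 3·t ≡ 3 (mod 7).
    The inverse of 3 mod 7 is 5 (since 3·5 = 15 = 2·7 + 1), so t ≡ 5·3 = 15 ≡ 1 (mod 7).
    Then x = 23 + 45·1 = 68, valid modulo lcm(45, 7) = 315: x ≡ 68 (mod 315).
Verify: 68 mod 9 = 5 ✓, 68 mod 5 = 3 ✓, 68 mod 7 = 5 ✓.

x ≡ 68 (mod 315).


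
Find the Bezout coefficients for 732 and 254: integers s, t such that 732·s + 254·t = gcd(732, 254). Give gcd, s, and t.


Euclidean algorithm on (732, 254) — divide until remainder is 0:
  732 = 2 · 254 + 224
  254 = 1 · 224 + 30
  224 = 7 · 30 + 14
  30 = 2 · 14 + 2
  14 = 7 · 2 + 0
gcd(732, 254) = 2.
Track Bezout coefficients alongside the remainders: start with r₀ = 732 = a·1 + b·0 (s = 1, t = 0) and r₁ = 254 = a·0 + b·1 (s = 0, t = 1); each new remainder r_{k+1} = r_{k-1} − q_k·r_k inherits s_{k+1} = s_{k-1} − q_k·s_k, t_{k+1} = t_{k-1} − q_k·t_k, so r_k = a·s_k + b·t_k at every step:
  q = 2: r = 224, s = 1 − 2·0 = 1, t = 0 − 2·1 = -2  (check: 732·1 + 254·(-2) = 224)
  q = 1: r = 30, s = 0 − 1·1 = -1, t = 1 − 1·(-2) = 3  (check: 732·(-1) + 254·3 = 30)
  q = 7: r = 14, s = 1 − 7·(-1) = 8, t = -2 − 7·3 = -23  (check: 732·8 + 254·(-23) = 14)
  q = 2: r = 2, s = -1 − 2·8 = -17, t = 3 − 2·(-23) = 49  (check: 732·(-17) + 254·49 = 2)
The row with r = 2 (the gcd) gives the Bezout coefficients s = -17, t = 49.
Result: 732 · (-17) + 254 · (49) = 2.

gcd(732, 254) = 2; s = -17, t = 49 (check: 732·(-17) + 254·49 = 2).
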